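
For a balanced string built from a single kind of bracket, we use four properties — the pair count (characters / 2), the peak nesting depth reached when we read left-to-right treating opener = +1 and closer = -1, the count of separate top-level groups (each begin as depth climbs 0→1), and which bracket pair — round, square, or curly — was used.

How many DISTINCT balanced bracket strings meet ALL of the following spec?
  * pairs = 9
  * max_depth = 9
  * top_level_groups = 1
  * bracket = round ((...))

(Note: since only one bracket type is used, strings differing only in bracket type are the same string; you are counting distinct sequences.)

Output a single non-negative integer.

Answer: 1

Derivation:
Spec: pairs=9 depth=9 groups=1
Count(depth <= 9) = 1430
Count(depth <= 8) = 1429
Count(depth == 9) = 1430 - 1429 = 1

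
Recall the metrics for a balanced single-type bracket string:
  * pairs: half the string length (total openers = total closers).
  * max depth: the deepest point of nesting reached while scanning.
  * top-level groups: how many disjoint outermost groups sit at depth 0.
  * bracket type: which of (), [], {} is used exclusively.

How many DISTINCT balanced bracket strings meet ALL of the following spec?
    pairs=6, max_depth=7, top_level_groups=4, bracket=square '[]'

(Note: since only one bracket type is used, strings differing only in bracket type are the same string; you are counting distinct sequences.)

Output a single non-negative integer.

Spec: pairs=6 depth=7 groups=4
Count(depth <= 7) = 14
Count(depth <= 6) = 14
Count(depth == 7) = 14 - 14 = 0

Answer: 0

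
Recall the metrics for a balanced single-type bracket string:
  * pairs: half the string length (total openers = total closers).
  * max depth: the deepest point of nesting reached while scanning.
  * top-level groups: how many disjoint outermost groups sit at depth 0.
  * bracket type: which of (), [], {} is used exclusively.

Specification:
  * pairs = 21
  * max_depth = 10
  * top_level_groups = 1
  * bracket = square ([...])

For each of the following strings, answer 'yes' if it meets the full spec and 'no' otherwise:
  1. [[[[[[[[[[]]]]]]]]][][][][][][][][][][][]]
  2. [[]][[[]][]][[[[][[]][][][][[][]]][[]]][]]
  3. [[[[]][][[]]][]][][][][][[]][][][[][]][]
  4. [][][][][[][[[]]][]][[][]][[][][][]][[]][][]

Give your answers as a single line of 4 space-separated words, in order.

String 1 '[[[[[[[[[[]]]]]]]]][][][][][][][][][][][]]': depth seq [1 2 3 4 5 6 7 8 9 10 9 8 7 6 5 4 3 2 1 2 1 2 1 2 1 2 1 2 1 2 1 2 1 2 1 2 1 2 1 2 1 0]
  -> pairs=21 depth=10 groups=1 -> yes
String 2 '[[]][[[]][]][[[[][[]][][][][[][]]][[]]][]]': depth seq [1 2 1 0 1 2 3 2 1 2 1 0 1 2 3 4 3 4 5 4 3 4 3 4 3 4 3 4 5 4 5 4 3 2 3 4 3 2 1 2 1 0]
  -> pairs=21 depth=5 groups=3 -> no
String 3 '[[[[]][][[]]][]][][][][][[]][][][[][]][]': depth seq [1 2 3 4 3 2 3 2 3 4 3 2 1 2 1 0 1 0 1 0 1 0 1 0 1 2 1 0 1 0 1 0 1 2 1 2 1 0 1 0]
  -> pairs=20 depth=4 groups=10 -> no
String 4 '[][][][][[][[[]]][]][[][]][[][][][]][[]][][]': depth seq [1 0 1 0 1 0 1 0 1 2 1 2 3 4 3 2 1 2 1 0 1 2 1 2 1 0 1 2 1 2 1 2 1 2 1 0 1 2 1 0 1 0 1 0]
  -> pairs=22 depth=4 groups=10 -> no

Answer: yes no no no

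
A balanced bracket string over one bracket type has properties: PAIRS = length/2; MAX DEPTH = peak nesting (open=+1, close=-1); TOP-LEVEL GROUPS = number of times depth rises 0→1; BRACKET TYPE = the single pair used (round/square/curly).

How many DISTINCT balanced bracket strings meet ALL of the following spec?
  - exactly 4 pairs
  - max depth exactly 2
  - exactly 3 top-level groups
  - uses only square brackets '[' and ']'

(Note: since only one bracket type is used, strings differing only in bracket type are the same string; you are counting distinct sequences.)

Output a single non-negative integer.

Answer: 3

Derivation:
Spec: pairs=4 depth=2 groups=3
Count(depth <= 2) = 3
Count(depth <= 1) = 0
Count(depth == 2) = 3 - 0 = 3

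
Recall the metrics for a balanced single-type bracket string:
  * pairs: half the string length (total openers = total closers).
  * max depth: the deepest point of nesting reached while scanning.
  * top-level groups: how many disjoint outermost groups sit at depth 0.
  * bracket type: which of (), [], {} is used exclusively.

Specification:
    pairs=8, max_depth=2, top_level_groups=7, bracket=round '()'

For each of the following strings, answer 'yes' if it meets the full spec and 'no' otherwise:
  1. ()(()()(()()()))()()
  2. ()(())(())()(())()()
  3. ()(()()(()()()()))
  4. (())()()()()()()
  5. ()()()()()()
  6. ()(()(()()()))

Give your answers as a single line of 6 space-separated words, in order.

Answer: no no no yes no no

Derivation:
String 1 '()(()()(()()()))()()': depth seq [1 0 1 2 1 2 1 2 3 2 3 2 3 2 1 0 1 0 1 0]
  -> pairs=10 depth=3 groups=4 -> no
String 2 '()(())(())()(())()()': depth seq [1 0 1 2 1 0 1 2 1 0 1 0 1 2 1 0 1 0 1 0]
  -> pairs=10 depth=2 groups=7 -> no
String 3 '()(()()(()()()()))': depth seq [1 0 1 2 1 2 1 2 3 2 3 2 3 2 3 2 1 0]
  -> pairs=9 depth=3 groups=2 -> no
String 4 '(())()()()()()()': depth seq [1 2 1 0 1 0 1 0 1 0 1 0 1 0 1 0]
  -> pairs=8 depth=2 groups=7 -> yes
String 5 '()()()()()()': depth seq [1 0 1 0 1 0 1 0 1 0 1 0]
  -> pairs=6 depth=1 groups=6 -> no
String 6 '()(()(()()()))': depth seq [1 0 1 2 1 2 3 2 3 2 3 2 1 0]
  -> pairs=7 depth=3 groups=2 -> no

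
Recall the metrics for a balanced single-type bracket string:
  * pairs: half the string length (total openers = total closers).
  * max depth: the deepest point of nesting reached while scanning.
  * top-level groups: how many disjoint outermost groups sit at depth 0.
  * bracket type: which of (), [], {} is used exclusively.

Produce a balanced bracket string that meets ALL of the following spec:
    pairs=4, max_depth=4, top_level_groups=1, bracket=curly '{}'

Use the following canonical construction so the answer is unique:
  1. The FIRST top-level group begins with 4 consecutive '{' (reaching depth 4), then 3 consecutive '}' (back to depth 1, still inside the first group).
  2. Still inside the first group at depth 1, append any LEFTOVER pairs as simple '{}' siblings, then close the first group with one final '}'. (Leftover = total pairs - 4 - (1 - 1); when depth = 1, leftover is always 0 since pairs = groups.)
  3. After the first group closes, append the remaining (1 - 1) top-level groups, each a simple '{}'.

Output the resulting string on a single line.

Spec: pairs=4 depth=4 groups=1
Leftover pairs = 4 - 4 - (1-1) = 0
First group: deep chain of depth 4 + 0 sibling pairs
Remaining 0 groups: simple '{}' each

Answer: {{{{}}}}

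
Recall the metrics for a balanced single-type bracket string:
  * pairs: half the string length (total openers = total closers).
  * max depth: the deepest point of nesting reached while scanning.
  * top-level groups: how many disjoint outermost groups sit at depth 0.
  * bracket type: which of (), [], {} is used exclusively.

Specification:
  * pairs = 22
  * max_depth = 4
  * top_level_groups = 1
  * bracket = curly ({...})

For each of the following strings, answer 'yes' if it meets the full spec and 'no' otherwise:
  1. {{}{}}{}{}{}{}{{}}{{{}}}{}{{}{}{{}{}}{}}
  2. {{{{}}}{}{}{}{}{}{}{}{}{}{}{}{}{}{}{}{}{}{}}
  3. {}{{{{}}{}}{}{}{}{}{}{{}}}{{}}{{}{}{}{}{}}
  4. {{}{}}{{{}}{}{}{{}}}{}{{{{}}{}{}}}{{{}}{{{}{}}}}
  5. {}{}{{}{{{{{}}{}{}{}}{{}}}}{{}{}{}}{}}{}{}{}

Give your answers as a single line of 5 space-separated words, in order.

Answer: no yes no no no

Derivation:
String 1 '{{}{}}{}{}{}{}{{}}{{{}}}{}{{}{}{{}{}}{}}': depth seq [1 2 1 2 1 0 1 0 1 0 1 0 1 0 1 2 1 0 1 2 3 2 1 0 1 0 1 2 1 2 1 2 3 2 3 2 1 2 1 0]
  -> pairs=20 depth=3 groups=9 -> no
String 2 '{{{{}}}{}{}{}{}{}{}{}{}{}{}{}{}{}{}{}{}{}{}}': depth seq [1 2 3 4 3 2 1 2 1 2 1 2 1 2 1 2 1 2 1 2 1 2 1 2 1 2 1 2 1 2 1 2 1 2 1 2 1 2 1 2 1 2 1 0]
  -> pairs=22 depth=4 groups=1 -> yes
String 3 '{}{{{{}}{}}{}{}{}{}{}{{}}}{{}}{{}{}{}{}{}}': depth seq [1 0 1 2 3 4 3 2 3 2 1 2 1 2 1 2 1 2 1 2 1 2 3 2 1 0 1 2 1 0 1 2 1 2 1 2 1 2 1 2 1 0]
  -> pairs=21 depth=4 groups=4 -> no
String 4 '{{}{}}{{{}}{}{}{{}}}{}{{{{}}{}{}}}{{{}}{{{}{}}}}': depth seq [1 2 1 2 1 0 1 2 3 2 1 2 1 2 1 2 3 2 1 0 1 0 1 2 3 4 3 2 3 2 3 2 1 0 1 2 3 2 1 2 3 4 3 4 3 2 1 0]
  -> pairs=24 depth=4 groups=5 -> no
String 5 '{}{}{{}{{{{{}}{}{}{}}{{}}}}{{}{}{}}{}}{}{}{}': depth seq [1 0 1 0 1 2 1 2 3 4 5 6 5 4 5 4 5 4 5 4 3 4 5 4 3 2 1 2 3 2 3 2 3 2 1 2 1 0 1 0 1 0 1 0]
  -> pairs=22 depth=6 groups=6 -> no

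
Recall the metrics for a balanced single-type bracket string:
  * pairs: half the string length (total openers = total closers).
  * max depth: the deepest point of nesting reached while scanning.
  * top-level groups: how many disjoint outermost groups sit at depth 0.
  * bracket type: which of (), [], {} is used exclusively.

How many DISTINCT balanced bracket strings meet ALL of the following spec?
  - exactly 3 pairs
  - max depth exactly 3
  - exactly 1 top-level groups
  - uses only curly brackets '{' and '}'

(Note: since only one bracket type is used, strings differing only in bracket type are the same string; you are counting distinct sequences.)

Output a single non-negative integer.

Answer: 1

Derivation:
Spec: pairs=3 depth=3 groups=1
Count(depth <= 3) = 2
Count(depth <= 2) = 1
Count(depth == 3) = 2 - 1 = 1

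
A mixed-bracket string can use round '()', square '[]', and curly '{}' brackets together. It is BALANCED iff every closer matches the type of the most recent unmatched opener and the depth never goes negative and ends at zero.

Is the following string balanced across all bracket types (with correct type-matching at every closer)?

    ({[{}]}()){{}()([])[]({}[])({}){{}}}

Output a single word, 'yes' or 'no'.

pos 0: push '('; stack = (
pos 1: push '{'; stack = ({
pos 2: push '['; stack = ({[
pos 3: push '{'; stack = ({[{
pos 4: '}' matches '{'; pop; stack = ({[
pos 5: ']' matches '['; pop; stack = ({
pos 6: '}' matches '{'; pop; stack = (
pos 7: push '('; stack = ((
pos 8: ')' matches '('; pop; stack = (
pos 9: ')' matches '('; pop; stack = (empty)
pos 10: push '{'; stack = {
pos 11: push '{'; stack = {{
pos 12: '}' matches '{'; pop; stack = {
pos 13: push '('; stack = {(
pos 14: ')' matches '('; pop; stack = {
pos 15: push '('; stack = {(
pos 16: push '['; stack = {([
pos 17: ']' matches '['; pop; stack = {(
pos 18: ')' matches '('; pop; stack = {
pos 19: push '['; stack = {[
pos 20: ']' matches '['; pop; stack = {
pos 21: push '('; stack = {(
pos 22: push '{'; stack = {({
pos 23: '}' matches '{'; pop; stack = {(
pos 24: push '['; stack = {([
pos 25: ']' matches '['; pop; stack = {(
pos 26: ')' matches '('; pop; stack = {
pos 27: push '('; stack = {(
pos 28: push '{'; stack = {({
pos 29: '}' matches '{'; pop; stack = {(
pos 30: ')' matches '('; pop; stack = {
pos 31: push '{'; stack = {{
pos 32: push '{'; stack = {{{
pos 33: '}' matches '{'; pop; stack = {{
pos 34: '}' matches '{'; pop; stack = {
pos 35: '}' matches '{'; pop; stack = (empty)
end: stack empty → VALID
Verdict: properly nested → yes

Answer: yes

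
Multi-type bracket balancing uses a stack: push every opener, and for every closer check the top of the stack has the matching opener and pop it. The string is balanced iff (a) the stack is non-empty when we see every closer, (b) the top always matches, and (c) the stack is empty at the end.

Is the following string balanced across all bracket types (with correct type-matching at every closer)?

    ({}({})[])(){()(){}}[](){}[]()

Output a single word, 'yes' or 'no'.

Answer: yes

Derivation:
pos 0: push '('; stack = (
pos 1: push '{'; stack = ({
pos 2: '}' matches '{'; pop; stack = (
pos 3: push '('; stack = ((
pos 4: push '{'; stack = (({
pos 5: '}' matches '{'; pop; stack = ((
pos 6: ')' matches '('; pop; stack = (
pos 7: push '['; stack = ([
pos 8: ']' matches '['; pop; stack = (
pos 9: ')' matches '('; pop; stack = (empty)
pos 10: push '('; stack = (
pos 11: ')' matches '('; pop; stack = (empty)
pos 12: push '{'; stack = {
pos 13: push '('; stack = {(
pos 14: ')' matches '('; pop; stack = {
pos 15: push '('; stack = {(
pos 16: ')' matches '('; pop; stack = {
pos 17: push '{'; stack = {{
pos 18: '}' matches '{'; pop; stack = {
pos 19: '}' matches '{'; pop; stack = (empty)
pos 20: push '['; stack = [
pos 21: ']' matches '['; pop; stack = (empty)
pos 22: push '('; stack = (
pos 23: ')' matches '('; pop; stack = (empty)
pos 24: push '{'; stack = {
pos 25: '}' matches '{'; pop; stack = (empty)
pos 26: push '['; stack = [
pos 27: ']' matches '['; pop; stack = (empty)
pos 28: push '('; stack = (
pos 29: ')' matches '('; pop; stack = (empty)
end: stack empty → VALID
Verdict: properly nested → yes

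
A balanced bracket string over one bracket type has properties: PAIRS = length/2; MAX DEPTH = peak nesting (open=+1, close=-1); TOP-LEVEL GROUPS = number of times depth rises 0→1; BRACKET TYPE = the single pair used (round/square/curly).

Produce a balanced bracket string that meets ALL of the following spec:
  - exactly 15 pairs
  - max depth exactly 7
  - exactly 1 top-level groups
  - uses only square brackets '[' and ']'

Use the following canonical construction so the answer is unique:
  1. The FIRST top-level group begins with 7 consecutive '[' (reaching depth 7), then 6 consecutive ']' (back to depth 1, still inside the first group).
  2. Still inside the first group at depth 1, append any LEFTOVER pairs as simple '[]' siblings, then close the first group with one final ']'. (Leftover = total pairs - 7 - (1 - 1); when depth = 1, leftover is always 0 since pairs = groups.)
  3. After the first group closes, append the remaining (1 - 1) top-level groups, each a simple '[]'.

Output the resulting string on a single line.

Answer: [[[[[[[]]]]]][][][][][][][][]]

Derivation:
Spec: pairs=15 depth=7 groups=1
Leftover pairs = 15 - 7 - (1-1) = 8
First group: deep chain of depth 7 + 8 sibling pairs
Remaining 0 groups: simple '[]' each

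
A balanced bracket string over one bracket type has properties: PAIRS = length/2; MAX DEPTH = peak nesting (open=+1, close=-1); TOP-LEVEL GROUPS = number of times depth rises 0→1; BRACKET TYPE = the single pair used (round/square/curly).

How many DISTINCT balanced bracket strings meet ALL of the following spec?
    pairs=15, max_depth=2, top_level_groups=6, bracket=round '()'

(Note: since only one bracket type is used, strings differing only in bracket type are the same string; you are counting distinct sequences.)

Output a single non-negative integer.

Answer: 2002

Derivation:
Spec: pairs=15 depth=2 groups=6
Count(depth <= 2) = 2002
Count(depth <= 1) = 0
Count(depth == 2) = 2002 - 0 = 2002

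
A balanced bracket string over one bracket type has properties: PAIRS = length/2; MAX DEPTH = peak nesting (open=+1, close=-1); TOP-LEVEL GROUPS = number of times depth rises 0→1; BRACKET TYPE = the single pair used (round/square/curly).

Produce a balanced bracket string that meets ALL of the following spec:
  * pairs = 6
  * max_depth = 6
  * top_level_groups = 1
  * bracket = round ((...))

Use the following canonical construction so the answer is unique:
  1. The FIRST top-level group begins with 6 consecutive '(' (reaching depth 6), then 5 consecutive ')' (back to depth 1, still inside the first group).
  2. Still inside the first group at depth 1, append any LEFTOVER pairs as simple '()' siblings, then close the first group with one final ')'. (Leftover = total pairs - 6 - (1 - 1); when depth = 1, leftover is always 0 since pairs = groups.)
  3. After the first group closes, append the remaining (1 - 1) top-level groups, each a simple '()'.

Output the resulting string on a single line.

Spec: pairs=6 depth=6 groups=1
Leftover pairs = 6 - 6 - (1-1) = 0
First group: deep chain of depth 6 + 0 sibling pairs
Remaining 0 groups: simple '()' each

Answer: (((((())))))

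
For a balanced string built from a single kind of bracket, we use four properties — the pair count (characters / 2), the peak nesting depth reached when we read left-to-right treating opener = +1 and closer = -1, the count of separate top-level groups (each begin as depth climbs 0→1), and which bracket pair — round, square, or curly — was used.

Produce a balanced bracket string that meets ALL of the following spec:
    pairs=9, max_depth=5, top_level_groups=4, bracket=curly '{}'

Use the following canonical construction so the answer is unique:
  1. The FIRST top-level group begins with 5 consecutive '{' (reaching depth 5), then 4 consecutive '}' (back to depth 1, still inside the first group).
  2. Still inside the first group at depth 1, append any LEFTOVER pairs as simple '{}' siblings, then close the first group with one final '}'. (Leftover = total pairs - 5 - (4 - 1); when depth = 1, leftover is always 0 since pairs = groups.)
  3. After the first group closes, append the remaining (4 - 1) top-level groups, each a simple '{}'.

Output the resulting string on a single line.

Spec: pairs=9 depth=5 groups=4
Leftover pairs = 9 - 5 - (4-1) = 1
First group: deep chain of depth 5 + 1 sibling pairs
Remaining 3 groups: simple '{}' each

Answer: {{{{{}}}}{}}{}{}{}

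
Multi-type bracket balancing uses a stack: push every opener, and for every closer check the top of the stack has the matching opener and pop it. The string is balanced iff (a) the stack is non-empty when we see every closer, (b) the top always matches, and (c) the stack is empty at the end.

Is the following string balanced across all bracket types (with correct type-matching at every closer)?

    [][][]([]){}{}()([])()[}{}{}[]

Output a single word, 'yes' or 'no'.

pos 0: push '['; stack = [
pos 1: ']' matches '['; pop; stack = (empty)
pos 2: push '['; stack = [
pos 3: ']' matches '['; pop; stack = (empty)
pos 4: push '['; stack = [
pos 5: ']' matches '['; pop; stack = (empty)
pos 6: push '('; stack = (
pos 7: push '['; stack = ([
pos 8: ']' matches '['; pop; stack = (
pos 9: ')' matches '('; pop; stack = (empty)
pos 10: push '{'; stack = {
pos 11: '}' matches '{'; pop; stack = (empty)
pos 12: push '{'; stack = {
pos 13: '}' matches '{'; pop; stack = (empty)
pos 14: push '('; stack = (
pos 15: ')' matches '('; pop; stack = (empty)
pos 16: push '('; stack = (
pos 17: push '['; stack = ([
pos 18: ']' matches '['; pop; stack = (
pos 19: ')' matches '('; pop; stack = (empty)
pos 20: push '('; stack = (
pos 21: ')' matches '('; pop; stack = (empty)
pos 22: push '['; stack = [
pos 23: saw closer '}' but top of stack is '[' (expected ']') → INVALID
Verdict: type mismatch at position 23: '}' closes '[' → no

Answer: no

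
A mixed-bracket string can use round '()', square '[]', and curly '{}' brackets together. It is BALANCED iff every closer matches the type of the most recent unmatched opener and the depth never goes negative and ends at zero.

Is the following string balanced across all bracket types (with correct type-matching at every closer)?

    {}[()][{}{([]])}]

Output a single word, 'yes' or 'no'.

pos 0: push '{'; stack = {
pos 1: '}' matches '{'; pop; stack = (empty)
pos 2: push '['; stack = [
pos 3: push '('; stack = [(
pos 4: ')' matches '('; pop; stack = [
pos 5: ']' matches '['; pop; stack = (empty)
pos 6: push '['; stack = [
pos 7: push '{'; stack = [{
pos 8: '}' matches '{'; pop; stack = [
pos 9: push '{'; stack = [{
pos 10: push '('; stack = [{(
pos 11: push '['; stack = [{([
pos 12: ']' matches '['; pop; stack = [{(
pos 13: saw closer ']' but top of stack is '(' (expected ')') → INVALID
Verdict: type mismatch at position 13: ']' closes '(' → no

Answer: no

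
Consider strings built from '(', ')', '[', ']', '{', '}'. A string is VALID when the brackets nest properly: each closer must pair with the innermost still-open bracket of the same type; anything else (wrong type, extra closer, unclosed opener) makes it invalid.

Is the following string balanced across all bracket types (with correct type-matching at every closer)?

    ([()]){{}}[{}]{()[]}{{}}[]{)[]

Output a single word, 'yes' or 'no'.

pos 0: push '('; stack = (
pos 1: push '['; stack = ([
pos 2: push '('; stack = ([(
pos 3: ')' matches '('; pop; stack = ([
pos 4: ']' matches '['; pop; stack = (
pos 5: ')' matches '('; pop; stack = (empty)
pos 6: push '{'; stack = {
pos 7: push '{'; stack = {{
pos 8: '}' matches '{'; pop; stack = {
pos 9: '}' matches '{'; pop; stack = (empty)
pos 10: push '['; stack = [
pos 11: push '{'; stack = [{
pos 12: '}' matches '{'; pop; stack = [
pos 13: ']' matches '['; pop; stack = (empty)
pos 14: push '{'; stack = {
pos 15: push '('; stack = {(
pos 16: ')' matches '('; pop; stack = {
pos 17: push '['; stack = {[
pos 18: ']' matches '['; pop; stack = {
pos 19: '}' matches '{'; pop; stack = (empty)
pos 20: push '{'; stack = {
pos 21: push '{'; stack = {{
pos 22: '}' matches '{'; pop; stack = {
pos 23: '}' matches '{'; pop; stack = (empty)
pos 24: push '['; stack = [
pos 25: ']' matches '['; pop; stack = (empty)
pos 26: push '{'; stack = {
pos 27: saw closer ')' but top of stack is '{' (expected '}') → INVALID
Verdict: type mismatch at position 27: ')' closes '{' → no

Answer: no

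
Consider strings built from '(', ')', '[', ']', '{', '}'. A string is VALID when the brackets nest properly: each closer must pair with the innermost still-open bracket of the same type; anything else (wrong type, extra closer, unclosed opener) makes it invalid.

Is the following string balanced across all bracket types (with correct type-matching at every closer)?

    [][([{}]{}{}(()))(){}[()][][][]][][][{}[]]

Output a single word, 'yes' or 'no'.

Answer: yes

Derivation:
pos 0: push '['; stack = [
pos 1: ']' matches '['; pop; stack = (empty)
pos 2: push '['; stack = [
pos 3: push '('; stack = [(
pos 4: push '['; stack = [([
pos 5: push '{'; stack = [([{
pos 6: '}' matches '{'; pop; stack = [([
pos 7: ']' matches '['; pop; stack = [(
pos 8: push '{'; stack = [({
pos 9: '}' matches '{'; pop; stack = [(
pos 10: push '{'; stack = [({
pos 11: '}' matches '{'; pop; stack = [(
pos 12: push '('; stack = [((
pos 13: push '('; stack = [(((
pos 14: ')' matches '('; pop; stack = [((
pos 15: ')' matches '('; pop; stack = [(
pos 16: ')' matches '('; pop; stack = [
pos 17: push '('; stack = [(
pos 18: ')' matches '('; pop; stack = [
pos 19: push '{'; stack = [{
pos 20: '}' matches '{'; pop; stack = [
pos 21: push '['; stack = [[
pos 22: push '('; stack = [[(
pos 23: ')' matches '('; pop; stack = [[
pos 24: ']' matches '['; pop; stack = [
pos 25: push '['; stack = [[
pos 26: ']' matches '['; pop; stack = [
pos 27: push '['; stack = [[
pos 28: ']' matches '['; pop; stack = [
pos 29: push '['; stack = [[
pos 30: ']' matches '['; pop; stack = [
pos 31: ']' matches '['; pop; stack = (empty)
pos 32: push '['; stack = [
pos 33: ']' matches '['; pop; stack = (empty)
pos 34: push '['; stack = [
pos 35: ']' matches '['; pop; stack = (empty)
pos 36: push '['; stack = [
pos 37: push '{'; stack = [{
pos 38: '}' matches '{'; pop; stack = [
pos 39: push '['; stack = [[
pos 40: ']' matches '['; pop; stack = [
pos 41: ']' matches '['; pop; stack = (empty)
end: stack empty → VALID
Verdict: properly nested → yes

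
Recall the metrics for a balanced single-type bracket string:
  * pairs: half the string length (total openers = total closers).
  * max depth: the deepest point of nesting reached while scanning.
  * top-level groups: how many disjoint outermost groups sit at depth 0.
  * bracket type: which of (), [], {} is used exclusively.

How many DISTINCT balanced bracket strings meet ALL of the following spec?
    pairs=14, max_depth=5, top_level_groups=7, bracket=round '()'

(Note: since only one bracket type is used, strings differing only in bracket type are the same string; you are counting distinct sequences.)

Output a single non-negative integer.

Answer: 4403

Derivation:
Spec: pairs=14 depth=5 groups=7
Count(depth <= 5) = 37703
Count(depth <= 4) = 33300
Count(depth == 5) = 37703 - 33300 = 4403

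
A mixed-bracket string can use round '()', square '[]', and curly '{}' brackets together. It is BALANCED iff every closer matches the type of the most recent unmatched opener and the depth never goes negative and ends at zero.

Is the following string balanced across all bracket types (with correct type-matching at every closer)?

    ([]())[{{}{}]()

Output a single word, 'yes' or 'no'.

pos 0: push '('; stack = (
pos 1: push '['; stack = ([
pos 2: ']' matches '['; pop; stack = (
pos 3: push '('; stack = ((
pos 4: ')' matches '('; pop; stack = (
pos 5: ')' matches '('; pop; stack = (empty)
pos 6: push '['; stack = [
pos 7: push '{'; stack = [{
pos 8: push '{'; stack = [{{
pos 9: '}' matches '{'; pop; stack = [{
pos 10: push '{'; stack = [{{
pos 11: '}' matches '{'; pop; stack = [{
pos 12: saw closer ']' but top of stack is '{' (expected '}') → INVALID
Verdict: type mismatch at position 12: ']' closes '{' → no

Answer: no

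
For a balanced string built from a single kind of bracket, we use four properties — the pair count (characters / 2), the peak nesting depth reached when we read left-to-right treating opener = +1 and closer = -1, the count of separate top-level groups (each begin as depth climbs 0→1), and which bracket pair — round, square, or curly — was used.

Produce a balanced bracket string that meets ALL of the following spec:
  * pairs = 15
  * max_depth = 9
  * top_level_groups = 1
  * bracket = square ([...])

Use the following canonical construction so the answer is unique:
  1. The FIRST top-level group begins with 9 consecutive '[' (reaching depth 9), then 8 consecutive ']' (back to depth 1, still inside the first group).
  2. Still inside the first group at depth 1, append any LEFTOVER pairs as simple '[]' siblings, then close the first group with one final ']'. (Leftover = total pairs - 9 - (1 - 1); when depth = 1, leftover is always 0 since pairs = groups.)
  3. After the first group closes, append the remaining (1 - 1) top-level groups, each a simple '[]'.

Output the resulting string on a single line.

Answer: [[[[[[[[[]]]]]]]][][][][][][]]

Derivation:
Spec: pairs=15 depth=9 groups=1
Leftover pairs = 15 - 9 - (1-1) = 6
First group: deep chain of depth 9 + 6 sibling pairs
Remaining 0 groups: simple '[]' each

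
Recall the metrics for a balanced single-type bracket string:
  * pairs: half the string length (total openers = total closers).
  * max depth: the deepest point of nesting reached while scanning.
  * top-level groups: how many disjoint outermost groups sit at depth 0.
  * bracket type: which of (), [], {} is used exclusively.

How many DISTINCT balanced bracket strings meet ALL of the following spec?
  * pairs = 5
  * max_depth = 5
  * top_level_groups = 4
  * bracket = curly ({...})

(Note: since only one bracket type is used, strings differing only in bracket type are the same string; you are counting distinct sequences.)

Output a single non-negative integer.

Spec: pairs=5 depth=5 groups=4
Count(depth <= 5) = 4
Count(depth <= 4) = 4
Count(depth == 5) = 4 - 4 = 0

Answer: 0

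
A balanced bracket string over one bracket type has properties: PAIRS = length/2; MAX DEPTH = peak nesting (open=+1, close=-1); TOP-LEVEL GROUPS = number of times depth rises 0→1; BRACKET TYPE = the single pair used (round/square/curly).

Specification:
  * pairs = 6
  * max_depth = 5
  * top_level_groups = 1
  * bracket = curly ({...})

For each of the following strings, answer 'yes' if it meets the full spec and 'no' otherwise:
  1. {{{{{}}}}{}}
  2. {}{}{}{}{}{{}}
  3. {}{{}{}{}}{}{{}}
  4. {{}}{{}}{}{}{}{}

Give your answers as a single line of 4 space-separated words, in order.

String 1 '{{{{{}}}}{}}': depth seq [1 2 3 4 5 4 3 2 1 2 1 0]
  -> pairs=6 depth=5 groups=1 -> yes
String 2 '{}{}{}{}{}{{}}': depth seq [1 0 1 0 1 0 1 0 1 0 1 2 1 0]
  -> pairs=7 depth=2 groups=6 -> no
String 3 '{}{{}{}{}}{}{{}}': depth seq [1 0 1 2 1 2 1 2 1 0 1 0 1 2 1 0]
  -> pairs=8 depth=2 groups=4 -> no
String 4 '{{}}{{}}{}{}{}{}': depth seq [1 2 1 0 1 2 1 0 1 0 1 0 1 0 1 0]
  -> pairs=8 depth=2 groups=6 -> no

Answer: yes no no no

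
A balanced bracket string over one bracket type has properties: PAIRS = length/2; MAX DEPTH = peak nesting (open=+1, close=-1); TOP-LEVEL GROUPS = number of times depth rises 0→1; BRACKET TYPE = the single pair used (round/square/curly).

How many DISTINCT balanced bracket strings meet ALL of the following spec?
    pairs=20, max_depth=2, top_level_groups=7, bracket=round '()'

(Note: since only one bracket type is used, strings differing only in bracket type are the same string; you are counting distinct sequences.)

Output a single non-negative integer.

Spec: pairs=20 depth=2 groups=7
Count(depth <= 2) = 27132
Count(depth <= 1) = 0
Count(depth == 2) = 27132 - 0 = 27132

Answer: 27132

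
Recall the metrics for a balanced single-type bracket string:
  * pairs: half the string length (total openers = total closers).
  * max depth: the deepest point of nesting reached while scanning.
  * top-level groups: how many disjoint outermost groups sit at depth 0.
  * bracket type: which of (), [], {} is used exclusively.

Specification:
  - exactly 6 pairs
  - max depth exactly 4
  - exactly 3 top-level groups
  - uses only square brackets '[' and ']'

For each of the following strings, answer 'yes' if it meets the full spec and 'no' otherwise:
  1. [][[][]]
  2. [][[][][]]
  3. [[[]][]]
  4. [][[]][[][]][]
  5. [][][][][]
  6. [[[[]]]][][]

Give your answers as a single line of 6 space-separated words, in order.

Answer: no no no no no yes

Derivation:
String 1 '[][[][]]': depth seq [1 0 1 2 1 2 1 0]
  -> pairs=4 depth=2 groups=2 -> no
String 2 '[][[][][]]': depth seq [1 0 1 2 1 2 1 2 1 0]
  -> pairs=5 depth=2 groups=2 -> no
String 3 '[[[]][]]': depth seq [1 2 3 2 1 2 1 0]
  -> pairs=4 depth=3 groups=1 -> no
String 4 '[][[]][[][]][]': depth seq [1 0 1 2 1 0 1 2 1 2 1 0 1 0]
  -> pairs=7 depth=2 groups=4 -> no
String 5 '[][][][][]': depth seq [1 0 1 0 1 0 1 0 1 0]
  -> pairs=5 depth=1 groups=5 -> no
String 6 '[[[[]]]][][]': depth seq [1 2 3 4 3 2 1 0 1 0 1 0]
  -> pairs=6 depth=4 groups=3 -> yes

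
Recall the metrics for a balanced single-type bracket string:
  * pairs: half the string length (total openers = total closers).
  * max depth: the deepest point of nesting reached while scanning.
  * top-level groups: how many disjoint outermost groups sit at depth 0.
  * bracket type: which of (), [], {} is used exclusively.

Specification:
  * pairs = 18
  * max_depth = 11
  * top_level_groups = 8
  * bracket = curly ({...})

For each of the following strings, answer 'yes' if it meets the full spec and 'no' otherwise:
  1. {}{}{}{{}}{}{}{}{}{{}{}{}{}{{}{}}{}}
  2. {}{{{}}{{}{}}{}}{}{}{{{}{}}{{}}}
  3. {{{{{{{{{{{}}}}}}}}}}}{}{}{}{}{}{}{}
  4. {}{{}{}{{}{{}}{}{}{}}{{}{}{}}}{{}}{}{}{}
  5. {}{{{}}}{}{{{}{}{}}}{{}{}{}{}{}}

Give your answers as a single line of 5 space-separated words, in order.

String 1 '{}{}{}{{}}{}{}{}{}{{}{}{}{}{{}{}}{}}': depth seq [1 0 1 0 1 0 1 2 1 0 1 0 1 0 1 0 1 0 1 2 1 2 1 2 1 2 1 2 3 2 3 2 1 2 1 0]
  -> pairs=18 depth=3 groups=9 -> no
String 2 '{}{{{}}{{}{}}{}}{}{}{{{}{}}{{}}}': depth seq [1 0 1 2 3 2 1 2 3 2 3 2 1 2 1 0 1 0 1 0 1 2 3 2 3 2 1 2 3 2 1 0]
  -> pairs=16 depth=3 groups=5 -> no
String 3 '{{{{{{{{{{{}}}}}}}}}}}{}{}{}{}{}{}{}': depth seq [1 2 3 4 5 6 7 8 9 10 11 10 9 8 7 6 5 4 3 2 1 0 1 0 1 0 1 0 1 0 1 0 1 0 1 0]
  -> pairs=18 depth=11 groups=8 -> yes
String 4 '{}{{}{}{{}{{}}{}{}{}}{{}{}{}}}{{}}{}{}{}': depth seq [1 0 1 2 1 2 1 2 3 2 3 4 3 2 3 2 3 2 3 2 1 2 3 2 3 2 3 2 1 0 1 2 1 0 1 0 1 0 1 0]
  -> pairs=20 depth=4 groups=6 -> no
String 5 '{}{{{}}}{}{{{}{}{}}}{{}{}{}{}{}}': depth seq [1 0 1 2 3 2 1 0 1 0 1 2 3 2 3 2 3 2 1 0 1 2 1 2 1 2 1 2 1 2 1 0]
  -> pairs=16 depth=3 groups=5 -> no

Answer: no no yes no no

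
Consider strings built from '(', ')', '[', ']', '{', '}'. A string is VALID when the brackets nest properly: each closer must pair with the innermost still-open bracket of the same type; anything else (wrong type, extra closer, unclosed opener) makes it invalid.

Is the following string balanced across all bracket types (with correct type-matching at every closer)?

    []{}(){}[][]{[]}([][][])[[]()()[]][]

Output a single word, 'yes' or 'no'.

Answer: yes

Derivation:
pos 0: push '['; stack = [
pos 1: ']' matches '['; pop; stack = (empty)
pos 2: push '{'; stack = {
pos 3: '}' matches '{'; pop; stack = (empty)
pos 4: push '('; stack = (
pos 5: ')' matches '('; pop; stack = (empty)
pos 6: push '{'; stack = {
pos 7: '}' matches '{'; pop; stack = (empty)
pos 8: push '['; stack = [
pos 9: ']' matches '['; pop; stack = (empty)
pos 10: push '['; stack = [
pos 11: ']' matches '['; pop; stack = (empty)
pos 12: push '{'; stack = {
pos 13: push '['; stack = {[
pos 14: ']' matches '['; pop; stack = {
pos 15: '}' matches '{'; pop; stack = (empty)
pos 16: push '('; stack = (
pos 17: push '['; stack = ([
pos 18: ']' matches '['; pop; stack = (
pos 19: push '['; stack = ([
pos 20: ']' matches '['; pop; stack = (
pos 21: push '['; stack = ([
pos 22: ']' matches '['; pop; stack = (
pos 23: ')' matches '('; pop; stack = (empty)
pos 24: push '['; stack = [
pos 25: push '['; stack = [[
pos 26: ']' matches '['; pop; stack = [
pos 27: push '('; stack = [(
pos 28: ')' matches '('; pop; stack = [
pos 29: push '('; stack = [(
pos 30: ')' matches '('; pop; stack = [
pos 31: push '['; stack = [[
pos 32: ']' matches '['; pop; stack = [
pos 33: ']' matches '['; pop; stack = (empty)
pos 34: push '['; stack = [
pos 35: ']' matches '['; pop; stack = (empty)
end: stack empty → VALID
Verdict: properly nested → yes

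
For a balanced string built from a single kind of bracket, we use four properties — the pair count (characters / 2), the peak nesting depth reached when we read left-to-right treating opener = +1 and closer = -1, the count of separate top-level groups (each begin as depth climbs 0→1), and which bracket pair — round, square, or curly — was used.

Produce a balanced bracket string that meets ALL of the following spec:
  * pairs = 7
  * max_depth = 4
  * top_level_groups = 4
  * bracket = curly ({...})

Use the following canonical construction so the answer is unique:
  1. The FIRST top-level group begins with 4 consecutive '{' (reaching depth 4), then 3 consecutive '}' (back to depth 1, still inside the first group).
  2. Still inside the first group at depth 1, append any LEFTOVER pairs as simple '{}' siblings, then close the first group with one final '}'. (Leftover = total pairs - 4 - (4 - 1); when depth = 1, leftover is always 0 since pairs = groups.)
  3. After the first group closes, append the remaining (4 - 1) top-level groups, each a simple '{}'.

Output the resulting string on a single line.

Answer: {{{{}}}}{}{}{}

Derivation:
Spec: pairs=7 depth=4 groups=4
Leftover pairs = 7 - 4 - (4-1) = 0
First group: deep chain of depth 4 + 0 sibling pairs
Remaining 3 groups: simple '{}' each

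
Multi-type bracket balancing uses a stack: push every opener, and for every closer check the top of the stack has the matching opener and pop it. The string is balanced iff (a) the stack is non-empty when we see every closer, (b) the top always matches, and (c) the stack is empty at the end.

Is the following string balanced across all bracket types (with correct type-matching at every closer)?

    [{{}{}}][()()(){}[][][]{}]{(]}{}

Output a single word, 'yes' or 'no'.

pos 0: push '['; stack = [
pos 1: push '{'; stack = [{
pos 2: push '{'; stack = [{{
pos 3: '}' matches '{'; pop; stack = [{
pos 4: push '{'; stack = [{{
pos 5: '}' matches '{'; pop; stack = [{
pos 6: '}' matches '{'; pop; stack = [
pos 7: ']' matches '['; pop; stack = (empty)
pos 8: push '['; stack = [
pos 9: push '('; stack = [(
pos 10: ')' matches '('; pop; stack = [
pos 11: push '('; stack = [(
pos 12: ')' matches '('; pop; stack = [
pos 13: push '('; stack = [(
pos 14: ')' matches '('; pop; stack = [
pos 15: push '{'; stack = [{
pos 16: '}' matches '{'; pop; stack = [
pos 17: push '['; stack = [[
pos 18: ']' matches '['; pop; stack = [
pos 19: push '['; stack = [[
pos 20: ']' matches '['; pop; stack = [
pos 21: push '['; stack = [[
pos 22: ']' matches '['; pop; stack = [
pos 23: push '{'; stack = [{
pos 24: '}' matches '{'; pop; stack = [
pos 25: ']' matches '['; pop; stack = (empty)
pos 26: push '{'; stack = {
pos 27: push '('; stack = {(
pos 28: saw closer ']' but top of stack is '(' (expected ')') → INVALID
Verdict: type mismatch at position 28: ']' closes '(' → no

Answer: no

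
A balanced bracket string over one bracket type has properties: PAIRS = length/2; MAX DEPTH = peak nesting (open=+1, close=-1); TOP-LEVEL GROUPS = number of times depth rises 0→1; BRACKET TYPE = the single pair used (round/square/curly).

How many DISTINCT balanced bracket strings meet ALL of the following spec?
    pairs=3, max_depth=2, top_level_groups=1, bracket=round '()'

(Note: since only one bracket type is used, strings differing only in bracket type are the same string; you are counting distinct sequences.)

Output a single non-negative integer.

Spec: pairs=3 depth=2 groups=1
Count(depth <= 2) = 1
Count(depth <= 1) = 0
Count(depth == 2) = 1 - 0 = 1

Answer: 1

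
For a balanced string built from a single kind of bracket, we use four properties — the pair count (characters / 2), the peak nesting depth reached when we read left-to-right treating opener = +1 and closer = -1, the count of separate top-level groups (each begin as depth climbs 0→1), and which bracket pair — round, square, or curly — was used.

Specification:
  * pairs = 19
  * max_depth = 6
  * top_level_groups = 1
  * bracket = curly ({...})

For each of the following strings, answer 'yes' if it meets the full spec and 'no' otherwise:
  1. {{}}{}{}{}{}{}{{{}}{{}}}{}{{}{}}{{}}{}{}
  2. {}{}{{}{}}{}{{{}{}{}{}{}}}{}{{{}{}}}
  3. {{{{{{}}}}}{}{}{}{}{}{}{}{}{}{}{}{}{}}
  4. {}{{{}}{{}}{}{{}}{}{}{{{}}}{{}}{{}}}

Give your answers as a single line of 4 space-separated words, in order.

Answer: no no yes no

Derivation:
String 1 '{{}}{}{}{}{}{}{{{}}{{}}}{}{{}{}}{{}}{}{}': depth seq [1 2 1 0 1 0 1 0 1 0 1 0 1 0 1 2 3 2 1 2 3 2 1 0 1 0 1 2 1 2 1 0 1 2 1 0 1 0 1 0]
  -> pairs=20 depth=3 groups=12 -> no
String 2 '{}{}{{}{}}{}{{{}{}{}{}{}}}{}{{{}{}}}': depth seq [1 0 1 0 1 2 1 2 1 0 1 0 1 2 3 2 3 2 3 2 3 2 3 2 1 0 1 0 1 2 3 2 3 2 1 0]
  -> pairs=18 depth=3 groups=7 -> no
String 3 '{{{{{{}}}}}{}{}{}{}{}{}{}{}{}{}{}{}{}}': depth seq [1 2 3 4 5 6 5 4 3 2 1 2 1 2 1 2 1 2 1 2 1 2 1 2 1 2 1 2 1 2 1 2 1 2 1 2 1 0]
  -> pairs=19 depth=6 groups=1 -> yes
String 4 '{}{{{}}{{}}{}{{}}{}{}{{{}}}{{}}{{}}}': depth seq [1 0 1 2 3 2 1 2 3 2 1 2 1 2 3 2 1 2 1 2 1 2 3 4 3 2 1 2 3 2 1 2 3 2 1 0]
  -> pairs=18 depth=4 groups=2 -> no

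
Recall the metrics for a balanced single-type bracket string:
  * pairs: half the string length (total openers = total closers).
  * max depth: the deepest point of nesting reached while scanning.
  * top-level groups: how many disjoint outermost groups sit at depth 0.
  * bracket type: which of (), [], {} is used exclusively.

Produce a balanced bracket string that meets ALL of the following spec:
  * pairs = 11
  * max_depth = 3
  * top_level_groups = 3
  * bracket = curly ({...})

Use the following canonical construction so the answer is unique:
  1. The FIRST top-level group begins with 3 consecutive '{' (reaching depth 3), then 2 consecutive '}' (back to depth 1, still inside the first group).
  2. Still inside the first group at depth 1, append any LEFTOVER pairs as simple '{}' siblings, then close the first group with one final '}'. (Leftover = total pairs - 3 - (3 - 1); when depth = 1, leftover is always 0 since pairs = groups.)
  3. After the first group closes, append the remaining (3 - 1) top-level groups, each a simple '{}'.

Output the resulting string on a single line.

Spec: pairs=11 depth=3 groups=3
Leftover pairs = 11 - 3 - (3-1) = 6
First group: deep chain of depth 3 + 6 sibling pairs
Remaining 2 groups: simple '{}' each

Answer: {{{}}{}{}{}{}{}{}}{}{}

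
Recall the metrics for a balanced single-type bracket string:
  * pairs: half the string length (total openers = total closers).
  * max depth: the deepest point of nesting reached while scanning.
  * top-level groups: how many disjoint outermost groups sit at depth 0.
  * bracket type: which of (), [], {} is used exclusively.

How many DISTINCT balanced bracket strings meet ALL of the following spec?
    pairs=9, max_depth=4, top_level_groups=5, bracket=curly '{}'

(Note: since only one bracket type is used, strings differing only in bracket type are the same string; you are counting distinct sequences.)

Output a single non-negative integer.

Spec: pairs=9 depth=4 groups=5
Count(depth <= 4) = 270
Count(depth <= 3) = 225
Count(depth == 4) = 270 - 225 = 45

Answer: 45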